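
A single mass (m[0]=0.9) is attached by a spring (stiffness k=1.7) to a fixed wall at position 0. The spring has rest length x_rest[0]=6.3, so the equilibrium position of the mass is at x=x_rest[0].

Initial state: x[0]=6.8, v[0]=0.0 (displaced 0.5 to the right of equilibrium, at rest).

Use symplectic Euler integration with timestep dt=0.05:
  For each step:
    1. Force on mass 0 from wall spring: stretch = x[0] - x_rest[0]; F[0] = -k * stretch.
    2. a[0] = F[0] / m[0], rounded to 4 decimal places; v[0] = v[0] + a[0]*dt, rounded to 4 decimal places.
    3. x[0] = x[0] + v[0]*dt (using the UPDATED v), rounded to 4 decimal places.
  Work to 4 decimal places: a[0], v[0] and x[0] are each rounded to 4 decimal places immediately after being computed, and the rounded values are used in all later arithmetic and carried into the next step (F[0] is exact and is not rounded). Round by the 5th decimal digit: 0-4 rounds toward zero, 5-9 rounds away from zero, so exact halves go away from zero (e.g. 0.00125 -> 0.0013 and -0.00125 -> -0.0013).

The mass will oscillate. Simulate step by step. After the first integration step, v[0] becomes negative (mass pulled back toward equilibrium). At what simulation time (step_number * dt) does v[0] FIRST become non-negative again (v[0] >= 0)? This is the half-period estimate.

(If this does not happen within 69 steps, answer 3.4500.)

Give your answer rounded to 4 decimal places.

Answer: 2.3000

Derivation:
Step 0: x=[6.8000] v=[0.0000]
Step 1: x=[6.7976] v=[-0.0472]
Step 2: x=[6.7929] v=[-0.0942]
Step 3: x=[6.7859] v=[-0.1408]
Step 4: x=[6.7766] v=[-0.1867]
Step 5: x=[6.7650] v=[-0.2317]
Step 6: x=[6.7512] v=[-0.2756]
Step 7: x=[6.7353] v=[-0.3182]
Step 8: x=[6.7173] v=[-0.3593]
Step 9: x=[6.6974] v=[-0.3987]
Step 10: x=[6.6756] v=[-0.4362]
Step 11: x=[6.6520] v=[-0.4717]
Step 12: x=[6.6268] v=[-0.5049]
Step 13: x=[6.6000] v=[-0.5358]
Step 14: x=[6.5718] v=[-0.5641]
Step 15: x=[6.5423] v=[-0.5898]
Step 16: x=[6.5117] v=[-0.6127]
Step 17: x=[6.4801] v=[-0.6327]
Step 18: x=[6.4476] v=[-0.6497]
Step 19: x=[6.4144] v=[-0.6636]
Step 20: x=[6.3807] v=[-0.6744]
Step 21: x=[6.3466] v=[-0.6820]
Step 22: x=[6.3123] v=[-0.6864]
Step 23: x=[6.2779] v=[-0.6876]
Step 24: x=[6.2436] v=[-0.6855]
Step 25: x=[6.2096] v=[-0.6802]
Step 26: x=[6.1760] v=[-0.6717]
Step 27: x=[6.1430] v=[-0.6600]
Step 28: x=[6.1107] v=[-0.6452]
Step 29: x=[6.0793] v=[-0.6273]
Step 30: x=[6.0490] v=[-0.6065]
Step 31: x=[6.0199] v=[-0.5828]
Step 32: x=[5.9921] v=[-0.5563]
Step 33: x=[5.9657] v=[-0.5272]
Step 34: x=[5.9409] v=[-0.4956]
Step 35: x=[5.9178] v=[-0.4617]
Step 36: x=[5.8965] v=[-0.4256]
Step 37: x=[5.8771] v=[-0.3875]
Step 38: x=[5.8597] v=[-0.3476]
Step 39: x=[5.8444] v=[-0.3060]
Step 40: x=[5.8313] v=[-0.2630]
Step 41: x=[5.8204] v=[-0.2187]
Step 42: x=[5.8117] v=[-0.1734]
Step 43: x=[5.8053] v=[-0.1273]
Step 44: x=[5.8013] v=[-0.0806]
Step 45: x=[5.7996] v=[-0.0335]
Step 46: x=[5.8003] v=[0.0138]
First v>=0 after going negative at step 46, time=2.3000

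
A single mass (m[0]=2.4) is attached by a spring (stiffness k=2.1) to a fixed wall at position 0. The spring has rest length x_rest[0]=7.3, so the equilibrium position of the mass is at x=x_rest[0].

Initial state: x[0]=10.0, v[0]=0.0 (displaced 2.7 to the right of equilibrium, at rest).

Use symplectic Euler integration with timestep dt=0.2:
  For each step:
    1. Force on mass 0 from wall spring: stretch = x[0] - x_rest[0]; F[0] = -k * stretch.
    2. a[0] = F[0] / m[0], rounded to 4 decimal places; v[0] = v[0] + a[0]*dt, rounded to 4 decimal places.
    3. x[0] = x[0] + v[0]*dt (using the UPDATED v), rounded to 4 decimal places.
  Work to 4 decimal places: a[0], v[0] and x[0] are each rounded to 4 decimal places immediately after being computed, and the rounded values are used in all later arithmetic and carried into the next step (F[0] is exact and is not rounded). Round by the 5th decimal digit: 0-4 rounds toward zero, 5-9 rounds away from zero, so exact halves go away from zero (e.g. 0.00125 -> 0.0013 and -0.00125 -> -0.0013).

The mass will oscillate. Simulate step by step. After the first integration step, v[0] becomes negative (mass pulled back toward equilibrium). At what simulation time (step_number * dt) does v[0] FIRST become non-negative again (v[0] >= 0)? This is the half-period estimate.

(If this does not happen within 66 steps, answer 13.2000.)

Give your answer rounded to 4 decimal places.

Step 0: x=[10.0000] v=[0.0000]
Step 1: x=[9.9055] v=[-0.4725]
Step 2: x=[9.7198] v=[-0.9285]
Step 3: x=[9.4494] v=[-1.3520]
Step 4: x=[9.1038] v=[-1.7281]
Step 5: x=[8.6950] v=[-2.0438]
Step 6: x=[8.2374] v=[-2.2879]
Step 7: x=[7.7470] v=[-2.4519]
Step 8: x=[7.2410] v=[-2.5301]
Step 9: x=[6.7370] v=[-2.5198]
Step 10: x=[6.2527] v=[-2.4213]
Step 11: x=[5.8051] v=[-2.2380]
Step 12: x=[5.4098] v=[-1.9764]
Step 13: x=[5.0807] v=[-1.6456]
Step 14: x=[4.8293] v=[-1.2572]
Step 15: x=[4.6643] v=[-0.8248]
Step 16: x=[4.5916] v=[-0.3636]
Step 17: x=[4.6137] v=[0.1104]
First v>=0 after going negative at step 17, time=3.4000

Answer: 3.4000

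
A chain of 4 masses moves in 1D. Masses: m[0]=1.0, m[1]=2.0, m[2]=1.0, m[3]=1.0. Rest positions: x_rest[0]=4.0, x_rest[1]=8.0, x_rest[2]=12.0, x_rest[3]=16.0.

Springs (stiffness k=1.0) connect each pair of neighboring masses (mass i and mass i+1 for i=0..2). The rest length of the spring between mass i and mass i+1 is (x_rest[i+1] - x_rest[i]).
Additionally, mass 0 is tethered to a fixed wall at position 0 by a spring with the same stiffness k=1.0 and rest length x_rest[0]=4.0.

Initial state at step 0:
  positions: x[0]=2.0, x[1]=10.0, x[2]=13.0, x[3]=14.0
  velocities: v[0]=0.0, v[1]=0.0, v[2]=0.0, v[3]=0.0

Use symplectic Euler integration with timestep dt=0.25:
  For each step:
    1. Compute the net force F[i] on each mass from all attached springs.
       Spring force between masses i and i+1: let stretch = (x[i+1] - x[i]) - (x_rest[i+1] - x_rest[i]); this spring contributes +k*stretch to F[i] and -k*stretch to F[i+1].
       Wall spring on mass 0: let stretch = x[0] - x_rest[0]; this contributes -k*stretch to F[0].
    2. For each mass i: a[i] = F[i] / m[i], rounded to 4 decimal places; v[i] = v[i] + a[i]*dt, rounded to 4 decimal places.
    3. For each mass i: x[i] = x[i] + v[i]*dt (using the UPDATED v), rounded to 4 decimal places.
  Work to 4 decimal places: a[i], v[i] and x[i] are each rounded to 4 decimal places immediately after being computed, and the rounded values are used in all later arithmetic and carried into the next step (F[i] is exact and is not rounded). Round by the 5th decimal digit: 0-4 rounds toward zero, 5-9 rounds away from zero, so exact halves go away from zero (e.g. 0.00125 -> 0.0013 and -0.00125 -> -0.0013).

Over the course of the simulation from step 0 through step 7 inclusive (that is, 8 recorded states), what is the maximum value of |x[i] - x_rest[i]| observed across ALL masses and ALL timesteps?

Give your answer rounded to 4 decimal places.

Answer: 2.8989

Derivation:
Step 0: x=[2.0000 10.0000 13.0000 14.0000] v=[0.0000 0.0000 0.0000 0.0000]
Step 1: x=[2.3750 9.8438 12.8750 14.1875] v=[1.5000 -0.6250 -0.5000 0.7500]
Step 2: x=[3.0684 9.5489 12.6426 14.5430] v=[2.7735 -1.1797 -0.9297 1.4219]
Step 3: x=[3.9750 9.1481 12.3356 15.0297] v=[3.6265 -1.6031 -1.2280 1.9468]
Step 4: x=[4.9565 8.6853 11.9978 15.5980] v=[3.9260 -1.8513 -1.3514 2.2733]
Step 5: x=[5.8613 8.2095 11.6779 16.1913] v=[3.6191 -1.9034 -1.2795 2.3733]
Step 6: x=[6.5465 7.7687 11.4233 16.7526] v=[2.7408 -1.7634 -1.0183 2.2450]
Step 7: x=[6.8989 7.4039 11.2734 17.2308] v=[1.4097 -1.4594 -0.5996 1.9127]
Max displacement = 2.8989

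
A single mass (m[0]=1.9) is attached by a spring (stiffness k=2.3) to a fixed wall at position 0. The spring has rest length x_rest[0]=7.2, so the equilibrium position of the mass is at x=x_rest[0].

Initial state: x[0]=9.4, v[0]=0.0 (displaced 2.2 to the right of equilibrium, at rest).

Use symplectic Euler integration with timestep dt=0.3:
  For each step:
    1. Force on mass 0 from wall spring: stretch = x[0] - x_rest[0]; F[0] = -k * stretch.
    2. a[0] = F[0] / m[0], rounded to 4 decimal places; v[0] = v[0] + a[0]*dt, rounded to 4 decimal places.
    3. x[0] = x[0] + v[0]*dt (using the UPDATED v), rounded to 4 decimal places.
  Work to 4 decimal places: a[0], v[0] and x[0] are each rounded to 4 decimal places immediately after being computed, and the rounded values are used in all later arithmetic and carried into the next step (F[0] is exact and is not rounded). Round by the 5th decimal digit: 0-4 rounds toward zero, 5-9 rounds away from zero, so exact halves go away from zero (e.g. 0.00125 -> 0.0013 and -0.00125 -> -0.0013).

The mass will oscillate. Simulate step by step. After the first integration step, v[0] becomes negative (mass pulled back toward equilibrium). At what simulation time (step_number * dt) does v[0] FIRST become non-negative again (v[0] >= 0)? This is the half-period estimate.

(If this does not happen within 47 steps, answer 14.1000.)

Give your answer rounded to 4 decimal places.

Answer: 3.0000

Derivation:
Step 0: x=[9.4000] v=[0.0000]
Step 1: x=[9.1603] v=[-0.7990]
Step 2: x=[8.7070] v=[-1.5109]
Step 3: x=[8.0895] v=[-2.0582]
Step 4: x=[7.3751] v=[-2.3812]
Step 5: x=[6.6417] v=[-2.4448]
Step 6: x=[5.9691] v=[-2.2421]
Step 7: x=[5.4306] v=[-1.7951]
Step 8: x=[5.0849] v=[-1.1525]
Step 9: x=[4.9696] v=[-0.3844]
Step 10: x=[5.0973] v=[0.4256]
First v>=0 after going negative at step 10, time=3.0000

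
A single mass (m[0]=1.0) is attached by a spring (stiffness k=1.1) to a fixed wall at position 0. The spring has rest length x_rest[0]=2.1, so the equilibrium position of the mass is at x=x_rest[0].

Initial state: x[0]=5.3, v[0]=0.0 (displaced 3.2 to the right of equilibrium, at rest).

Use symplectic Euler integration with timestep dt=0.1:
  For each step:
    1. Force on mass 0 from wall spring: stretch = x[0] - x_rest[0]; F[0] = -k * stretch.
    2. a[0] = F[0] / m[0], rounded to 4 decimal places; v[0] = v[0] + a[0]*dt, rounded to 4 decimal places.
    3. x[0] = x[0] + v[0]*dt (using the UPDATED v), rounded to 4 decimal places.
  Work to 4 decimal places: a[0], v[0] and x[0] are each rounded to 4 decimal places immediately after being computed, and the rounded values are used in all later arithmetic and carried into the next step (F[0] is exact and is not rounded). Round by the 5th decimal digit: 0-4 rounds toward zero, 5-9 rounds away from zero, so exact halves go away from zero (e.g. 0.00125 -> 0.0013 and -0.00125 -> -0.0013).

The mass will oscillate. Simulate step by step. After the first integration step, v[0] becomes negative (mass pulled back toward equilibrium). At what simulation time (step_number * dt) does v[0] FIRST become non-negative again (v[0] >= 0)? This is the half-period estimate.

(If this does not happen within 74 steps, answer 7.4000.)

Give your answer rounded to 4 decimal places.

Answer: 3.0000

Derivation:
Step 0: x=[5.3000] v=[0.0000]
Step 1: x=[5.2648] v=[-0.3520]
Step 2: x=[5.1948] v=[-0.7001]
Step 3: x=[5.0908] v=[-1.0405]
Step 4: x=[4.9539] v=[-1.3695]
Step 5: x=[4.7856] v=[-1.6834]
Step 6: x=[4.5877] v=[-1.9788]
Step 7: x=[4.3625] v=[-2.2525]
Step 8: x=[4.1124] v=[-2.5014]
Step 9: x=[3.8401] v=[-2.7228]
Step 10: x=[3.5487] v=[-2.9142]
Step 11: x=[3.2413] v=[-3.0736]
Step 12: x=[2.9214] v=[-3.1991]
Step 13: x=[2.5925] v=[-3.2895]
Step 14: x=[2.2581] v=[-3.3437]
Step 15: x=[1.9220] v=[-3.3611]
Step 16: x=[1.5879] v=[-3.3415]
Step 17: x=[1.2594] v=[-3.2852]
Step 18: x=[0.9401] v=[-3.1927]
Step 19: x=[0.6336] v=[-3.0651]
Step 20: x=[0.3432] v=[-2.9038]
Step 21: x=[0.0721] v=[-2.7106]
Step 22: x=[-0.1767] v=[-2.4875]
Step 23: x=[-0.4004] v=[-2.2371]
Step 24: x=[-0.5966] v=[-1.9621]
Step 25: x=[-0.7632] v=[-1.6655]
Step 26: x=[-0.8983] v=[-1.3506]
Step 27: x=[-1.0004] v=[-1.0208]
Step 28: x=[-1.0684] v=[-0.6798]
Step 29: x=[-1.1015] v=[-0.3313]
Step 30: x=[-1.0994] v=[0.0209]
First v>=0 after going negative at step 30, time=3.0000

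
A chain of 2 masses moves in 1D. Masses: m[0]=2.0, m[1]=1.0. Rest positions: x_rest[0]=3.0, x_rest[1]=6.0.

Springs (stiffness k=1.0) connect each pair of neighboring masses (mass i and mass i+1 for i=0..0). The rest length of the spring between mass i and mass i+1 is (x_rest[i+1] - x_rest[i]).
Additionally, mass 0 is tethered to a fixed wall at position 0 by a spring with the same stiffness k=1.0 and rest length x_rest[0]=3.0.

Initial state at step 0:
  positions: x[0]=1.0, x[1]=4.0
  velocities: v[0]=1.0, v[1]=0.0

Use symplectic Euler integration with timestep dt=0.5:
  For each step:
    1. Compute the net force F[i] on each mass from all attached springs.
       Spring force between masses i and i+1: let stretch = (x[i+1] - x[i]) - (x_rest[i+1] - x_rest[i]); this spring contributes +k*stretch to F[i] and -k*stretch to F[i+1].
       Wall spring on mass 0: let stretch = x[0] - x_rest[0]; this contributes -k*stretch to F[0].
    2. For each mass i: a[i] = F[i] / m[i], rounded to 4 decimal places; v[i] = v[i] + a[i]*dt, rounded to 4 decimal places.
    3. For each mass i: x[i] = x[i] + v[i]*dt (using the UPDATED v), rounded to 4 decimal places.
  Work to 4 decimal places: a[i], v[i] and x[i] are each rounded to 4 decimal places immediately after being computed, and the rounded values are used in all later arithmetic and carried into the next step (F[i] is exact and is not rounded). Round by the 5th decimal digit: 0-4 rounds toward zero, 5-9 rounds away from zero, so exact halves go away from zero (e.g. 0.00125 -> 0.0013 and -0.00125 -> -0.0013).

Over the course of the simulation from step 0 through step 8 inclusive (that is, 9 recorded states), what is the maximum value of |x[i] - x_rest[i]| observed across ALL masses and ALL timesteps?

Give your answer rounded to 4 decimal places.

Step 0: x=[1.0000 4.0000] v=[1.0000 0.0000]
Step 1: x=[1.7500 4.0000] v=[1.5000 0.0000]
Step 2: x=[2.5625 4.1875] v=[1.6250 0.3750]
Step 3: x=[3.2578 4.7188] v=[1.3906 1.0625]
Step 4: x=[3.7285 5.6348] v=[0.9414 1.8320]
Step 5: x=[3.9715 6.8243] v=[0.4859 2.3789]
Step 6: x=[4.0746 8.0506] v=[0.2062 2.4525]
Step 7: x=[4.1654 9.0329] v=[0.1816 1.9645]
Step 8: x=[4.3440 9.5483] v=[0.3572 1.0308]
Max displacement = 3.5483

Answer: 3.5483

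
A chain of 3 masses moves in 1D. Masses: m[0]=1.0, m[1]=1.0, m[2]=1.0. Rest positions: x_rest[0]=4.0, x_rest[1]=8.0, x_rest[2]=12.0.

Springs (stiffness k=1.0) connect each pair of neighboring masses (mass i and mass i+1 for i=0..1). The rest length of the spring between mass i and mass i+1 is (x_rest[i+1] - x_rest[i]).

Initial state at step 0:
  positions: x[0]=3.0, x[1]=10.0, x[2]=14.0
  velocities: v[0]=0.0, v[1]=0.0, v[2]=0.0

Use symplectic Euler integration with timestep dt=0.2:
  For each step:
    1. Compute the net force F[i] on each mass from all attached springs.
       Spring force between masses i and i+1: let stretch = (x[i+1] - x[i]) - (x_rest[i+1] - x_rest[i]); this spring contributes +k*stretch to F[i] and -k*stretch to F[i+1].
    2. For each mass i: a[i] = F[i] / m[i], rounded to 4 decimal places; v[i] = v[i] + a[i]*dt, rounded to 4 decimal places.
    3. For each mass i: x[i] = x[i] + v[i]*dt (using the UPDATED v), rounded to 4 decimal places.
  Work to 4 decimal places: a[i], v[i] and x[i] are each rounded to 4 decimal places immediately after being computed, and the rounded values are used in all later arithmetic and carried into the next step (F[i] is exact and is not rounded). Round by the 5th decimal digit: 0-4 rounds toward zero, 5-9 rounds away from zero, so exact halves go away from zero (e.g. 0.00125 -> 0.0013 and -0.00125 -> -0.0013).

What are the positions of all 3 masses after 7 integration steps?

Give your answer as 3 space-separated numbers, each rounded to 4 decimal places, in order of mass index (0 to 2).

Answer: 5.3351 8.1242 13.5408

Derivation:
Step 0: x=[3.0000 10.0000 14.0000] v=[0.0000 0.0000 0.0000]
Step 1: x=[3.1200 9.8800 14.0000] v=[0.6000 -0.6000 0.0000]
Step 2: x=[3.3504 9.6544 13.9952] v=[1.1520 -1.1280 -0.0240]
Step 3: x=[3.6730 9.3503 13.9768] v=[1.6128 -1.5206 -0.0922]
Step 4: x=[4.0627 9.0041 13.9333] v=[1.9483 -1.7308 -0.2175]
Step 5: x=[4.4900 8.6575 13.8526] v=[2.1366 -1.7332 -0.4033]
Step 6: x=[4.9240 8.3520 13.7241] v=[2.1701 -1.5277 -0.6423]
Step 7: x=[5.3351 8.1242 13.5408] v=[2.0557 -1.1389 -0.9167]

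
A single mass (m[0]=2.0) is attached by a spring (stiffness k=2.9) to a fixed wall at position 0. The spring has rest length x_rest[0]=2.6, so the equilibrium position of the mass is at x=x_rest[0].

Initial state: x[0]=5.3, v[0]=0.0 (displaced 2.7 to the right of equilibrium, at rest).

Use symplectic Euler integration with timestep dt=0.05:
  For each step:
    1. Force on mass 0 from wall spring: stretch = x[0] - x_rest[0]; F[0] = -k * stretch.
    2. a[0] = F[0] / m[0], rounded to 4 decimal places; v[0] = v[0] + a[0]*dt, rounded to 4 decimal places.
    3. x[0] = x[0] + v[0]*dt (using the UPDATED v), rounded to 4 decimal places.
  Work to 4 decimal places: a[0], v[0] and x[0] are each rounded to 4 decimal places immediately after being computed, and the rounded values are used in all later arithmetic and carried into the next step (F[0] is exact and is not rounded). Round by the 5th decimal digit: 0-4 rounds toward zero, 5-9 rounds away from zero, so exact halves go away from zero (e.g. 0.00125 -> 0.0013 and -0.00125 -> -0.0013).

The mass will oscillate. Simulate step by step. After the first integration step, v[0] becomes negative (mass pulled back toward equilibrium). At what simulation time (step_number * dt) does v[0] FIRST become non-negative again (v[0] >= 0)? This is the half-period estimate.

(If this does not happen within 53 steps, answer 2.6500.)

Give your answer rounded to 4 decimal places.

Step 0: x=[5.3000] v=[0.0000]
Step 1: x=[5.2902] v=[-0.1958]
Step 2: x=[5.2707] v=[-0.3908]
Step 3: x=[5.2415] v=[-0.5844]
Step 4: x=[5.2027] v=[-0.7759]
Step 5: x=[5.1545] v=[-0.9646]
Step 6: x=[5.0970] v=[-1.1498]
Step 7: x=[5.0305] v=[-1.3308]
Step 8: x=[4.9552] v=[-1.5070]
Step 9: x=[4.8713] v=[-1.6778]
Step 10: x=[4.7792] v=[-1.8425]
Step 11: x=[4.6792] v=[-2.0005]
Step 12: x=[4.5716] v=[-2.1512]
Step 13: x=[4.4569] v=[-2.2941]
Step 14: x=[4.3355] v=[-2.4287]
Step 15: x=[4.2078] v=[-2.5545]
Step 16: x=[4.0742] v=[-2.6711]
Step 17: x=[3.9353] v=[-2.7780]
Step 18: x=[3.7916] v=[-2.8748]
Step 19: x=[3.6435] v=[-2.9612]
Step 20: x=[3.4917] v=[-3.0369]
Step 21: x=[3.3366] v=[-3.1016]
Step 22: x=[3.1789] v=[-3.1550]
Step 23: x=[3.0191] v=[-3.1970]
Step 24: x=[2.8577] v=[-3.2274]
Step 25: x=[2.6954] v=[-3.2461]
Step 26: x=[2.5328] v=[-3.2530]
Step 27: x=[2.3704] v=[-3.2481]
Step 28: x=[2.2088] v=[-3.2315]
Step 29: x=[2.0486] v=[-3.2031]
Step 30: x=[1.8904] v=[-3.1631]
Step 31: x=[1.7348] v=[-3.1117]
Step 32: x=[1.5824] v=[-3.0490]
Step 33: x=[1.4336] v=[-2.9752]
Step 34: x=[1.2891] v=[-2.8906]
Step 35: x=[1.1493] v=[-2.7956]
Step 36: x=[1.0148] v=[-2.6904]
Step 37: x=[0.8860] v=[-2.5755]
Step 38: x=[0.7634] v=[-2.4512]
Step 39: x=[0.6475] v=[-2.3180]
Step 40: x=[0.5387] v=[-2.1764]
Step 41: x=[0.4374] v=[-2.0270]
Step 42: x=[0.3439] v=[-1.8702]
Step 43: x=[0.2586] v=[-1.7066]
Step 44: x=[0.1818] v=[-1.5369]
Step 45: x=[0.1137] v=[-1.3616]
Step 46: x=[0.0546] v=[-1.1813]
Step 47: x=[0.0048] v=[-0.9968]
Step 48: x=[-0.0356] v=[-0.8087]
Step 49: x=[-0.0665] v=[-0.6176]
Step 50: x=[-0.0877] v=[-0.4243]
Step 51: x=[-0.0992] v=[-0.2294]
Step 52: x=[-0.1009] v=[-0.0337]
Step 53: x=[-0.0928] v=[0.1621]
First v>=0 after going negative at step 53, time=2.6500

Answer: 2.6500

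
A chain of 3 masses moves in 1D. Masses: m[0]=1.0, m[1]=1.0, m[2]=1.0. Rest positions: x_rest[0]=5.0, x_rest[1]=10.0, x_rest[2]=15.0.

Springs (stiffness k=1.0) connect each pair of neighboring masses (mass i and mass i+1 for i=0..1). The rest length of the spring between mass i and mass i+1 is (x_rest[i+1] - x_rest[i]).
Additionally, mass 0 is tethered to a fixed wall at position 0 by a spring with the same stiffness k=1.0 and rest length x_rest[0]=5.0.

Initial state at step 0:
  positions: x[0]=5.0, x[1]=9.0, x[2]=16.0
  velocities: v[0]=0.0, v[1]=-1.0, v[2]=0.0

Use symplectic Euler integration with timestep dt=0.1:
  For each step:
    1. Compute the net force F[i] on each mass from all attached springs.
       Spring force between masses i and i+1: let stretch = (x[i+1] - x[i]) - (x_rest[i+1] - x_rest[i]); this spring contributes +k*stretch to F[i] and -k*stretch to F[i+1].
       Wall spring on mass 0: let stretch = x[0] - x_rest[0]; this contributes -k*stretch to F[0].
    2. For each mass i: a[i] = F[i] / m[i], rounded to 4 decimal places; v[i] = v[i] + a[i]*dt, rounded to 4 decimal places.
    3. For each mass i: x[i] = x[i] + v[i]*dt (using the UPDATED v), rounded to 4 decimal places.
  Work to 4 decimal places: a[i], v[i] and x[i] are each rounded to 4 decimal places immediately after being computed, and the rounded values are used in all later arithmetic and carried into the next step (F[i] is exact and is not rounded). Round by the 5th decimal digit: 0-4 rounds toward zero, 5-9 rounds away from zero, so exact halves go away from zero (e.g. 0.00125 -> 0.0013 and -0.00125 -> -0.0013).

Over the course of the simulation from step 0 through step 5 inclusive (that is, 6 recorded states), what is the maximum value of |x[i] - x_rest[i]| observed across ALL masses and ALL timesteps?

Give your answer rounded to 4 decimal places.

Step 0: x=[5.0000 9.0000 16.0000] v=[0.0000 -1.0000 0.0000]
Step 1: x=[4.9900 8.9300 15.9800] v=[-0.1000 -0.7000 -0.2000]
Step 2: x=[4.9695 8.8911 15.9395] v=[-0.2050 -0.3890 -0.4050]
Step 3: x=[4.9385 8.8835 15.8785] v=[-0.3098 -0.0763 -0.6098]
Step 4: x=[4.8976 8.9064 15.7976] v=[-0.4092 0.2287 -0.8093]
Step 5: x=[4.8478 8.9581 15.6978] v=[-0.4981 0.5169 -0.9984]
Max displacement = 1.1165

Answer: 1.1165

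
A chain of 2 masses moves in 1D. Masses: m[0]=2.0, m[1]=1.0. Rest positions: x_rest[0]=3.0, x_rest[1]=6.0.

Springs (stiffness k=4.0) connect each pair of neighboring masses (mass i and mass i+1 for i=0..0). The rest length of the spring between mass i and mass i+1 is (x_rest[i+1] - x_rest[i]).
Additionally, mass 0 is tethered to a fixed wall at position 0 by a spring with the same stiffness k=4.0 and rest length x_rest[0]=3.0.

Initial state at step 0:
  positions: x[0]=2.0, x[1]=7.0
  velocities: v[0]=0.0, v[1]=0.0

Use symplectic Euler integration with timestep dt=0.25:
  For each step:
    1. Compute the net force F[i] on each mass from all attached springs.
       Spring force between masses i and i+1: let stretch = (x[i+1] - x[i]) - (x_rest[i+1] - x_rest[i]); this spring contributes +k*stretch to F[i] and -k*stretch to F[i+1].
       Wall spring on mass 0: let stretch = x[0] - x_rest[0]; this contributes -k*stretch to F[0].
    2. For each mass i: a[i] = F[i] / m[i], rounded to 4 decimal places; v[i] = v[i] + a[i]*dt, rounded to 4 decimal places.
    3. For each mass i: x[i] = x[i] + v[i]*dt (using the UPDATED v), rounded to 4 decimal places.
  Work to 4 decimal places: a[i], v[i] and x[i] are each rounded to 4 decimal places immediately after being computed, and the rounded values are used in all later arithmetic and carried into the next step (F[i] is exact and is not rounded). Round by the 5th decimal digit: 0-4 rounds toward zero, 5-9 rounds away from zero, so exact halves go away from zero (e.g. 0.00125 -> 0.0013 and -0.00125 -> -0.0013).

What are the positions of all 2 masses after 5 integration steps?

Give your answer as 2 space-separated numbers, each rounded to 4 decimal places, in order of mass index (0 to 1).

Step 0: x=[2.0000 7.0000] v=[0.0000 0.0000]
Step 1: x=[2.3750 6.5000] v=[1.5000 -2.0000]
Step 2: x=[2.9688 5.7188] v=[2.3750 -3.1250]
Step 3: x=[3.5352 5.0001] v=[2.2656 -2.8750]
Step 4: x=[3.8428 4.6651] v=[1.2305 -1.3399]
Step 5: x=[3.7729 4.8746] v=[-0.2798 0.8378]

Answer: 3.7729 4.8746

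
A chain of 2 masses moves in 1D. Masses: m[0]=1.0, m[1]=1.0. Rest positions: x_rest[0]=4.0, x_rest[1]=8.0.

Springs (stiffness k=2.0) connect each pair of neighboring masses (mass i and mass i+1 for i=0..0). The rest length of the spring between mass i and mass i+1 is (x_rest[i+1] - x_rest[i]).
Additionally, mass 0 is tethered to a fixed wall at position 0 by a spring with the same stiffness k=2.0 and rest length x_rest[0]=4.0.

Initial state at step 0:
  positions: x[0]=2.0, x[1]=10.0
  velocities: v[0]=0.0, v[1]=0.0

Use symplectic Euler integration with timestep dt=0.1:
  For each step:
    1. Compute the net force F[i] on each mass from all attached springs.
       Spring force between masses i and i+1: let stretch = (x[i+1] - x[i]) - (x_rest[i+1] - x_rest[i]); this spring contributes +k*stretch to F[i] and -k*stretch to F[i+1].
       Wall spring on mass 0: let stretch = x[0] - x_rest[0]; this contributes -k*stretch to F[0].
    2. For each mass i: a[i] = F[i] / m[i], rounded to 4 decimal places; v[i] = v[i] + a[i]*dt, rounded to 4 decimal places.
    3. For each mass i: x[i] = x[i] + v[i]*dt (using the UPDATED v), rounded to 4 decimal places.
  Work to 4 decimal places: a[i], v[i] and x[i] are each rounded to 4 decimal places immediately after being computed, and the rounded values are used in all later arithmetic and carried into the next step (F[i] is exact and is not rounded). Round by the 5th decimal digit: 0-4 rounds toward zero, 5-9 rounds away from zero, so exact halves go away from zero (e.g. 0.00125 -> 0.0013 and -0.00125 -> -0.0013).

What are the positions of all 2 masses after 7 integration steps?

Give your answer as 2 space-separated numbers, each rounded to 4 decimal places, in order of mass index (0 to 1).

Step 0: x=[2.0000 10.0000] v=[0.0000 0.0000]
Step 1: x=[2.1200 9.9200] v=[1.2000 -0.8000]
Step 2: x=[2.3536 9.7640] v=[2.3360 -1.5600]
Step 3: x=[2.6883 9.5398] v=[3.3474 -2.2421]
Step 4: x=[3.1063 9.2586] v=[4.1800 -2.8124]
Step 5: x=[3.5852 8.9343] v=[4.7892 -3.2429]
Step 6: x=[4.0994 8.5830] v=[5.1420 -3.5127]
Step 7: x=[4.6213 8.2221] v=[5.2188 -3.6094]

Answer: 4.6213 8.2221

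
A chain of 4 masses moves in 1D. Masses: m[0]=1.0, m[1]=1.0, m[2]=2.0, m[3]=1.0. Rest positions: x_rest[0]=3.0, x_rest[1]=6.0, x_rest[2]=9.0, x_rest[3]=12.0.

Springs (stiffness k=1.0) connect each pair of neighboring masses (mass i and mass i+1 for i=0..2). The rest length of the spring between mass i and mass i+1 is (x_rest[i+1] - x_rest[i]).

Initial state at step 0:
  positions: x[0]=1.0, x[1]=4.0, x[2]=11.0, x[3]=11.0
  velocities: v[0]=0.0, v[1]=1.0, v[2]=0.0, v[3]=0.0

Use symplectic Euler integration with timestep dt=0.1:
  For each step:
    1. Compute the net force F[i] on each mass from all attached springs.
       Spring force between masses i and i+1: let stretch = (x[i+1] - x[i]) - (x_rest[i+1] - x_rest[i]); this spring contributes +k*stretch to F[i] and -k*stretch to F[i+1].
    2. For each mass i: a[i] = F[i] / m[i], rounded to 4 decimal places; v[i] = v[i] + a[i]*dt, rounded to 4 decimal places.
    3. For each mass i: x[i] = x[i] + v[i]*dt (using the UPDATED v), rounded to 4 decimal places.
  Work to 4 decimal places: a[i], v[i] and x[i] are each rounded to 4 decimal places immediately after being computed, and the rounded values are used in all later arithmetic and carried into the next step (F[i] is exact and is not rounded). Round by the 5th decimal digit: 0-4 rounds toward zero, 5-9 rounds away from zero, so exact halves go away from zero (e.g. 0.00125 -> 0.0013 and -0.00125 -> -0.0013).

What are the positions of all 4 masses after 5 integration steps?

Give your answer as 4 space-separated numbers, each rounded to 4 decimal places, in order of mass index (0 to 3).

Step 0: x=[1.0000 4.0000 11.0000 11.0000] v=[0.0000 1.0000 0.0000 0.0000]
Step 1: x=[1.0000 4.1400 10.9650 11.0300] v=[0.0000 1.4000 -0.3500 0.3000]
Step 2: x=[1.0014 4.3169 10.8962 11.0894] v=[0.0140 1.7685 -0.6880 0.5935]
Step 3: x=[1.0060 4.5264 10.7955 11.1768] v=[0.0456 2.0949 -1.0073 0.8742]
Step 4: x=[1.0158 4.7634 10.6653 11.2904] v=[0.0976 2.3698 -1.3017 1.1361]
Step 5: x=[1.0330 5.0219 10.5088 11.4278] v=[0.1724 2.5852 -1.5655 1.3736]

Answer: 1.0330 5.0219 10.5088 11.4278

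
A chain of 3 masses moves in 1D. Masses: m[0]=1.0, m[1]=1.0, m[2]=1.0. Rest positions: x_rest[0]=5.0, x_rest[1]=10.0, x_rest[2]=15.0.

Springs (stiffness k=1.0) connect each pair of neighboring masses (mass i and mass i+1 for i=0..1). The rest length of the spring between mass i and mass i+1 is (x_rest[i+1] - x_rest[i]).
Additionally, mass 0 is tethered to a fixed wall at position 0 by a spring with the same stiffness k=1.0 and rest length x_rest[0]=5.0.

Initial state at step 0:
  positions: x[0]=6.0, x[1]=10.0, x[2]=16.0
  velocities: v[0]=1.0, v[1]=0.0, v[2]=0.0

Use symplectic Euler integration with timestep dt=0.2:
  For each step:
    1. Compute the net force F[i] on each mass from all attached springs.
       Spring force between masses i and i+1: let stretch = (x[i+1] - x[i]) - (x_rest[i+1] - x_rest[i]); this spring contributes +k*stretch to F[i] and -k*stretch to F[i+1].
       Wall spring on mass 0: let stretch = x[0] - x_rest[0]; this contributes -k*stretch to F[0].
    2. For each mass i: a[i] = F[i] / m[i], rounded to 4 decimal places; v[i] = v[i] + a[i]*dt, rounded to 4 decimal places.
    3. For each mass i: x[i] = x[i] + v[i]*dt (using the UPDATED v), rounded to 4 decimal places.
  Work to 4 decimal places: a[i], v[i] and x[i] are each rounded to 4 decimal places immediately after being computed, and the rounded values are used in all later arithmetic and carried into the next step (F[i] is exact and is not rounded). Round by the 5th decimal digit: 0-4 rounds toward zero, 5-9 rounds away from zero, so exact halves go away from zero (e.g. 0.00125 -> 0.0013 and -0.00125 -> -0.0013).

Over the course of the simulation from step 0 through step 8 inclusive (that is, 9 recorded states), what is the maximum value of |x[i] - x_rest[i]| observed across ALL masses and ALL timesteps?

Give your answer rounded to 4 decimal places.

Answer: 1.5234

Derivation:
Step 0: x=[6.0000 10.0000 16.0000] v=[1.0000 0.0000 0.0000]
Step 1: x=[6.1200 10.0800 15.9600] v=[0.6000 0.4000 -0.2000]
Step 2: x=[6.1536 10.2368 15.8848] v=[0.1680 0.7840 -0.3760]
Step 3: x=[6.1044 10.4562 15.7837] v=[-0.2461 1.0970 -0.5056]
Step 4: x=[5.9851 10.7146 15.6695] v=[-0.5966 1.2921 -0.5711]
Step 5: x=[5.8156 10.9820 15.5571] v=[-0.8477 1.3372 -0.5621]
Step 6: x=[5.6201 11.2258 15.4617] v=[-0.9775 1.2189 -0.4771]
Step 7: x=[5.4240 11.4148 15.3968] v=[-0.9804 0.9449 -0.3243]
Step 8: x=[5.2506 11.5234 15.3727] v=[-0.8670 0.5431 -0.1207]
Max displacement = 1.5234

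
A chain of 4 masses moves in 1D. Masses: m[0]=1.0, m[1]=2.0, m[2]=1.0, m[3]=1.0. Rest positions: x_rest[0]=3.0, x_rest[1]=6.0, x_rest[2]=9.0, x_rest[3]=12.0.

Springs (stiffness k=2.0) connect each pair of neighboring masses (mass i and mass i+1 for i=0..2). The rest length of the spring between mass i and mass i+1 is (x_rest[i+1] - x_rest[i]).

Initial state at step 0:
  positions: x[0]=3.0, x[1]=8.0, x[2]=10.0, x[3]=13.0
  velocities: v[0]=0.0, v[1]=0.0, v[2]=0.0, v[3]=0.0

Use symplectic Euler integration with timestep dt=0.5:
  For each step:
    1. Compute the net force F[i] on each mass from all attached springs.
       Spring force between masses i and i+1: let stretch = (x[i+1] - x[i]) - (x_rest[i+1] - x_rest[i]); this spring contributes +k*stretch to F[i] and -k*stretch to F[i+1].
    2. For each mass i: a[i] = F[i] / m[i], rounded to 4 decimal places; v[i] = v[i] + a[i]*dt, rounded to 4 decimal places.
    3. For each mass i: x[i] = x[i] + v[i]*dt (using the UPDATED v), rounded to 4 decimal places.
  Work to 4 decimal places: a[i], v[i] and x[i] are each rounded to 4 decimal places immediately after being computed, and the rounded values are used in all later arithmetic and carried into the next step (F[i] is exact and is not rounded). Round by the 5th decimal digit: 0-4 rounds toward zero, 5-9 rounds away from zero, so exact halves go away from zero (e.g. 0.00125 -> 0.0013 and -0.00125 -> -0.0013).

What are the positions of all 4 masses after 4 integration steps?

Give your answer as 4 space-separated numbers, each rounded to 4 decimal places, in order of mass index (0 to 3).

Answer: 4.7500 7.0157 9.4375 13.7813

Derivation:
Step 0: x=[3.0000 8.0000 10.0000 13.0000] v=[0.0000 0.0000 0.0000 0.0000]
Step 1: x=[4.0000 7.2500 10.5000 13.0000] v=[2.0000 -1.5000 1.0000 0.0000]
Step 2: x=[5.1250 6.5000 10.6250 13.2500] v=[2.2500 -1.5000 0.2500 0.5000]
Step 3: x=[5.4375 6.4375 10.0000 13.6875] v=[0.6250 -0.1250 -1.2500 0.8750]
Step 4: x=[4.7500 7.0157 9.4375 13.7813] v=[-1.3750 1.1563 -1.1250 0.1875]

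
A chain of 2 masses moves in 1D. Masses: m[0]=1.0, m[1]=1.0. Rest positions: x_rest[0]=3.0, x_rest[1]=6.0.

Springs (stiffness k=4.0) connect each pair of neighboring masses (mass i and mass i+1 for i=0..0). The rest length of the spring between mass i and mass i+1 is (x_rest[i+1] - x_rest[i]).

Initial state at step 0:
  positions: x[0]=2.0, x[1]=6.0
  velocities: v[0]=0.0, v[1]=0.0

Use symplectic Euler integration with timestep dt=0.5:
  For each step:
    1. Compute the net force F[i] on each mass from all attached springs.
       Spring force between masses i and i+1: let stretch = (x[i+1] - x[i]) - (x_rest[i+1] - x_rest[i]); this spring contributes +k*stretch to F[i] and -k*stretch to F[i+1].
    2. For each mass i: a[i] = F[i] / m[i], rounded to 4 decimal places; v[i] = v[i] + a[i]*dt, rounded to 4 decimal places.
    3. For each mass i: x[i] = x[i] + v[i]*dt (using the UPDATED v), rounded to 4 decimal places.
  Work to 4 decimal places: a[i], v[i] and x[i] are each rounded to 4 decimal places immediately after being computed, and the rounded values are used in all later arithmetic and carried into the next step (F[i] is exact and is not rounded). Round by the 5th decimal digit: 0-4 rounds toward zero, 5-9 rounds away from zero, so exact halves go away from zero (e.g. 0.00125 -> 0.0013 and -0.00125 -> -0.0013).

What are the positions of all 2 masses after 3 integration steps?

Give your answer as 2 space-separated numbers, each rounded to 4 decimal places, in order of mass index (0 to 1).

Answer: 2.0000 6.0000

Derivation:
Step 0: x=[2.0000 6.0000] v=[0.0000 0.0000]
Step 1: x=[3.0000 5.0000] v=[2.0000 -2.0000]
Step 2: x=[3.0000 5.0000] v=[0.0000 0.0000]
Step 3: x=[2.0000 6.0000] v=[-2.0000 2.0000]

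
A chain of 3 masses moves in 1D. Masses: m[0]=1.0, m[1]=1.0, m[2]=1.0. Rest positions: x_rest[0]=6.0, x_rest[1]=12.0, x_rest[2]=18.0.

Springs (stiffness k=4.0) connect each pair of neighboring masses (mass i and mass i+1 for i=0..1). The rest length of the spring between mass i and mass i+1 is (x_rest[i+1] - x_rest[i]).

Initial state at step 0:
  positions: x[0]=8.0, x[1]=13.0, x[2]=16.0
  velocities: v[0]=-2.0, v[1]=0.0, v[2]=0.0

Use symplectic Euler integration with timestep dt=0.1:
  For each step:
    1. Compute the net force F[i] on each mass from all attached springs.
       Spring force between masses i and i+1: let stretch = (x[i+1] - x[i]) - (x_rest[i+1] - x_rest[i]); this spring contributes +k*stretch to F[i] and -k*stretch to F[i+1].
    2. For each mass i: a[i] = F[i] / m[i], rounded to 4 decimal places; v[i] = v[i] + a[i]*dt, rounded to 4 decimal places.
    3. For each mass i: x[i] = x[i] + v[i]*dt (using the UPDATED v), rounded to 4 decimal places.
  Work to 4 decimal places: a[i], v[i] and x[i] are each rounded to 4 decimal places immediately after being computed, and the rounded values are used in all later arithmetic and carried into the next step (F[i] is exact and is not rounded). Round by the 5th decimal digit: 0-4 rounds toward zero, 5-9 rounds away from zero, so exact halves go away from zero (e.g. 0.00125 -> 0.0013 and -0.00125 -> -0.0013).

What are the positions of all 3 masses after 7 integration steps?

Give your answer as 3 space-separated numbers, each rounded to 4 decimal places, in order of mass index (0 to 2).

Answer: 5.7372 11.4093 18.4537

Derivation:
Step 0: x=[8.0000 13.0000 16.0000] v=[-2.0000 0.0000 0.0000]
Step 1: x=[7.7600 12.9200 16.1200] v=[-2.4000 -0.8000 1.2000]
Step 2: x=[7.4864 12.7616 16.3520] v=[-2.7360 -1.5840 2.3200]
Step 3: x=[7.1838 12.5358 16.6804] v=[-3.0259 -2.2579 3.2838]
Step 4: x=[6.8553 12.2617 17.0830] v=[-3.2851 -2.7409 4.0260]
Step 5: x=[6.5031 11.9642 17.5328] v=[-3.5225 -2.9749 4.4975]
Step 6: x=[6.1293 11.6710 17.9998] v=[-3.7381 -2.9319 4.6701]
Step 7: x=[5.7372 11.4093 18.4537] v=[-3.9214 -2.6171 4.5386]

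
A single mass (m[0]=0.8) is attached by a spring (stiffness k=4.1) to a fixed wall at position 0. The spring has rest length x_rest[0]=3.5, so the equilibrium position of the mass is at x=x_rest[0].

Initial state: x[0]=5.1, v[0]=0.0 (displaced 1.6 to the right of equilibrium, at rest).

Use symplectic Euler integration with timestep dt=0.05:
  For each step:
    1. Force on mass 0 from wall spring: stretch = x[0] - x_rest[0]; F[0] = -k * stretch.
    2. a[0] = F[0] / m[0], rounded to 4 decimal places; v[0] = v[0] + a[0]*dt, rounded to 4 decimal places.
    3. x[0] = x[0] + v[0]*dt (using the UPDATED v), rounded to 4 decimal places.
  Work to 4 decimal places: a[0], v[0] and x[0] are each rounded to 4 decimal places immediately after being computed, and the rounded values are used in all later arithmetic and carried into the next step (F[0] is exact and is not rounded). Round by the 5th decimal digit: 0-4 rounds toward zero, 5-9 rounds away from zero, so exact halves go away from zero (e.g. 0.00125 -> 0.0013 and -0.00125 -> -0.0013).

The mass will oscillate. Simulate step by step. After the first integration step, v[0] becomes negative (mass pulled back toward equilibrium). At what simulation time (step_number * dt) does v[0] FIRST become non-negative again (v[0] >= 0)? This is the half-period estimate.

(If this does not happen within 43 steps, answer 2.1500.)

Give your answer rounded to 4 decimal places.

Step 0: x=[5.1000] v=[0.0000]
Step 1: x=[5.0795] v=[-0.4100]
Step 2: x=[5.0388] v=[-0.8147]
Step 3: x=[4.9784] v=[-1.2090]
Step 4: x=[4.8990] v=[-1.5878]
Step 5: x=[4.8017] v=[-1.9463]
Step 6: x=[4.6877] v=[-2.2799]
Step 7: x=[4.5585] v=[-2.5843]
Step 8: x=[4.4157] v=[-2.8555]
Step 9: x=[4.2612] v=[-3.0902]
Step 10: x=[4.0969] v=[-3.2853]
Step 11: x=[3.9250] v=[-3.4383]
Step 12: x=[3.7476] v=[-3.5472]
Step 13: x=[3.5671] v=[-3.6107]
Step 14: x=[3.3857] v=[-3.6279]
Step 15: x=[3.2058] v=[-3.5986]
Step 16: x=[3.0296] v=[-3.5232]
Step 17: x=[2.8595] v=[-3.4027]
Step 18: x=[2.6976] v=[-3.2386]
Step 19: x=[2.5460] v=[-3.0330]
Step 20: x=[2.4066] v=[-2.7885]
Step 21: x=[2.2812] v=[-2.5083]
Step 22: x=[2.1714] v=[-2.1960]
Step 23: x=[2.0786] v=[-1.8555]
Step 24: x=[2.0040] v=[-1.4913]
Step 25: x=[1.9486] v=[-1.1080]
Step 26: x=[1.9131] v=[-0.7105]
Step 27: x=[1.8979] v=[-0.3039]
Step 28: x=[1.9032] v=[0.1066]
First v>=0 after going negative at step 28, time=1.4000

Answer: 1.4000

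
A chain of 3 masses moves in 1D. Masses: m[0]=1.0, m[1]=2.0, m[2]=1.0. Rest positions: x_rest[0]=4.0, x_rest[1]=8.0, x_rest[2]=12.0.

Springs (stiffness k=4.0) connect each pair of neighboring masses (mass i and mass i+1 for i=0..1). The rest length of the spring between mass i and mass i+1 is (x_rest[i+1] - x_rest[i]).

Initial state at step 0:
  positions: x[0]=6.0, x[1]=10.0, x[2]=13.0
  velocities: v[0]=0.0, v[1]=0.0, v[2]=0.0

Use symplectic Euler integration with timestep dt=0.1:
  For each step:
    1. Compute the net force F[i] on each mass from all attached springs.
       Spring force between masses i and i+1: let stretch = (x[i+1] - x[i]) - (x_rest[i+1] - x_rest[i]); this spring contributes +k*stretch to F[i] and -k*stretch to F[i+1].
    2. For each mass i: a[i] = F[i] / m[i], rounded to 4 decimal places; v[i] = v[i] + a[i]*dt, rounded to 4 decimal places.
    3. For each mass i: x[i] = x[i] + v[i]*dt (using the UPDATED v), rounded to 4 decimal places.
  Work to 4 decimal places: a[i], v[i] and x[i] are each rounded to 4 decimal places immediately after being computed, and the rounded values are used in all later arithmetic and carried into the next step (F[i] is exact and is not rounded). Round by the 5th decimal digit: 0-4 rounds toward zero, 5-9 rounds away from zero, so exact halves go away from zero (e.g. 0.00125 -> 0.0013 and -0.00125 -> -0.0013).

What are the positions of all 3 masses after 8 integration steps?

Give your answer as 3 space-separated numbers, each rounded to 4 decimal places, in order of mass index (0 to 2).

Answer: 5.8723 9.5618 14.0046

Derivation:
Step 0: x=[6.0000 10.0000 13.0000] v=[0.0000 0.0000 0.0000]
Step 1: x=[6.0000 9.9800 13.0400] v=[0.0000 -0.2000 0.4000]
Step 2: x=[5.9992 9.9416 13.1176] v=[-0.0080 -0.3840 0.7760]
Step 3: x=[5.9961 9.8879 13.2282] v=[-0.0310 -0.5373 1.1056]
Step 4: x=[5.9887 9.8231 13.3652] v=[-0.0743 -0.6476 1.3695]
Step 5: x=[5.9747 9.7525 13.5205] v=[-0.1405 -0.7061 1.5527]
Step 6: x=[5.9518 9.6817 13.6851] v=[-0.2294 -0.7081 1.6455]
Step 7: x=[5.9181 9.6164 13.8495] v=[-0.3374 -0.6534 1.6441]
Step 8: x=[5.8723 9.5618 14.0046] v=[-0.4581 -0.5464 1.5509]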